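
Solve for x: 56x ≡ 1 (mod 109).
37

gcd(56, 109) = 1, so the inverse exists.
Extended Euclidean algorithm on (109, 56):
109 = 1 × 56 + 53  ⟹  53 = (1)·109 + (-1)·56
56 = 1 × 53 + 3  ⟹  3 = (-1)·109 + (2)·56
53 = 17 × 3 + 2  ⟹  2 = (18)·109 + (-35)·56
3 = 1 × 2 + 1  ⟹  1 = (-19)·109 + (37)·56
So (37)·56 ≡ 1 (mod 109), i.e. 56^(-1) ≡ 37 (mod 109).
Check: 56 × 37 = 2072 ≡ 1 (mod 109)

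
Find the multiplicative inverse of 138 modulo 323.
213

gcd(138, 323) = 1, so the inverse exists.
Extended Euclidean algorithm on (323, 138):
323 = 2 × 138 + 47  ⟹  47 = (1)·323 + (-2)·138
138 = 2 × 47 + 44  ⟹  44 = (-2)·323 + (5)·138
47 = 1 × 44 + 3  ⟹  3 = (3)·323 + (-7)·138
44 = 14 × 3 + 2  ⟹  2 = (-44)·323 + (103)·138
3 = 1 × 2 + 1  ⟹  1 = (47)·323 + (-110)·138
So (-110)·138 ≡ 1 (mod 323), i.e. 138^(-1) ≡ -110 ≡ 213 (mod 323).
Check: 138 × 213 = 29394 ≡ 1 (mod 323)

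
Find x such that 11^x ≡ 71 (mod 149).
59

Baby-step giant-step with step n = ⌈√149⌉ = 13.
Baby steps 11^j mod 149 (j:value) for j=0..12: 0:1, 1:11, 2:121, 3:139, 4:39, 5:131, 6:100, 7:57, 8:31, 9:43, 10:26, 11:137, 12:17.
Giant-step multiplier: 11^(-13) ≡ 11^(148-13) = 11^135 ≡ 51 (mod 149).
Giant steps γ_i = 71·51^i mod 149: γ_0=71, γ_1=45, γ_2=60, γ_3=80, γ_4=57 (in table at j=7).
x = i·n + j = 4·13 + 7 = 59.
Check: 11^59 ≡ 71 (mod 149).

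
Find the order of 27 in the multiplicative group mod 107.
53

107 is prime, so ord(27) divides φ(107) = 106.
Divisors of 106: 1, 2, 53, 106.
Repeated squaring: 27^1 ≡ 27, 27^2 ≡ 87, 27^4 ≡ 79, 27^8 ≡ 35, 27^16 ≡ 48, 27^32 ≡ 57, 27^64 ≡ 39 (mod 107).
Test 27^d mod 107 for each divisor d in increasing order:
27^1 ≡ 27
27^2 ≡ 87
27^53 = 27^32·27^16·27^4·27^1 ≡ 1  ← first divisor giving 1
The order is 53.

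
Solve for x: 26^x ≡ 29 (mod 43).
37

Baby-step giant-step with step n = ⌈√43⌉ = 7.
Baby steps 26^j mod 43 (j:value) for j=0..6: 0:1, 1:26, 2:31, 3:32, 4:15, 5:3, 6:35.
Giant-step multiplier: 26^(-7) ≡ 26^(42-7) = 26^35 ≡ 37 (mod 43).
Giant steps γ_i = 29·37^i mod 43: γ_0=29, γ_1=41, γ_2=12, γ_3=14, γ_4=2, γ_5=31 (in table at j=2).
x = i·n + j = 5·7 + 2 = 37.
Check: 26^37 ≡ 29 (mod 43).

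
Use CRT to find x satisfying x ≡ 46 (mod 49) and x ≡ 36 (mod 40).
1516

Using Chinese Remainder Theorem:
M = 49 × 40 = 1960
M1 = 40, M2 = 49
y1 = 40^(-1) mod 49 = 38
y2 = 49^(-1) mod 40 = 9
x = (46×40×38 + 36×49×9) mod 1960 = 1516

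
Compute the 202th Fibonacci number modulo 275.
1

Matrix identity: Q^n = [[F_(n+1), F_n], [F_n, F_(n-1)]] with Q = [[1,1],[1,0]].
n = 202 = 11001010₂. Square-and-multiply, entries mod 275:
Q^1 = [[1,1],[1,0]]
Q^3 = (Q^1)²·Q = [[3,2],[2,1]]
Q^6 = (Q^3)² = [[13,8],[8,5]]
Q^12 = (Q^6)² = [[233,144],[144,89]]
Q^25 = (Q^12)²·Q = [[118,225],[225,168]]
Q^50 = (Q^25)² = [[199,0],[0,199]]
Q^101 = (Q^50)²·Q = [[1,1],[1,0]]
Q^202 = (Q^101)² = [[2,1],[1,1]]
F_202 mod 275 = Q^202[0][1] = 1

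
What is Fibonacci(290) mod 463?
214

Matrix identity: Q^n = [[F_(n+1), F_n], [F_n, F_(n-1)]] with Q = [[1,1],[1,0]].
n = 290 = 100100010₂. Square-and-multiply, entries mod 463:
Q^1 = [[1,1],[1,0]]
Q^2 = (Q^1)² = [[2,1],[1,1]]
Q^4 = (Q^2)² = [[5,3],[3,2]]
Q^9 = (Q^4)²·Q = [[55,34],[34,21]]
Q^18 = (Q^9)² = [[14,269],[269,208]]
Q^36 = (Q^18)² = [[329,454],[454,338]]
Q^72 = (Q^36)² = [[443,16],[16,427]]
Q^145 = (Q^72)²·Q = [[223,193],[193,30]]
Q^290 = (Q^145)² = [[397,214],[214,183]]
F_290 mod 463 = Q^290[0][1] = 214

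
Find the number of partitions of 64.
1741630

p(n) counts ways to write n as a sum of positive integers (order ignored).
Euler's pentagonal recurrence: p(k) = p(k-1) + p(k-2) - p(k-5) - p(k-7) + p(k-12) + p(k-15) - ... (offsets j(3j∓1)/2, signs ++--, p(0)=1, p(<0)=0).
DP table for k = 0..63: p(0)=1, p(1)=1, p(2)=2, p(3)=3, p(4)=5, p(5)=7, p(6)=11, p(7)=15, p(8)=22, p(9)=30, p(10)=42, p(11)=56, p(12)=77, p(13)=101, p(14)=135, p(15)=176, p(16)=231, p(17)=297, p(18)=385, p(19)=490, p(20)=627, p(21)=792, p(22)=1002, p(23)=1255, p(24)=1575, p(25)=1958, p(26)=2436, p(27)=3010, p(28)=3718, p(29)=4565, p(30)=5604, p(31)=6842, p(32)=8349, p(33)=10143, p(34)=12310, p(35)=14883, p(36)=17977, p(37)=21637, p(38)=26015, p(39)=31185, p(40)=37338, p(41)=44583, p(42)=53174, p(43)=63261, p(44)=75175, p(45)=89134, p(46)=105558, p(47)=124754, p(48)=147273, p(49)=173525, p(50)=204226, p(51)=239943, p(52)=281589, p(53)=329931, p(54)=386155, p(55)=451276, p(56)=526823, p(57)=614154, p(58)=715220, p(59)=831820, p(60)=966467, p(61)=1121505, p(62)=1300156, p(63)=1505499.
Final step: p(64) = p(63) + p(62) - p(59) - p(57) + p(52) + p(49) - p(42) - p(38) + p(29) + p(24) - p(13) - p(7)
= 1505499 + 1300156 - 831820 - 614154 + 281589 + 173525 - 53174 - 26015 + 4565 + 1575 - 101 - 15
= 1741630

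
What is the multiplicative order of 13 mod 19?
18

19 is prime, so ord(13) divides φ(19) = 18.
Divisors of 18: 1, 2, 3, 6, 9, 18.
Repeated squaring: 13^1 ≡ 13, 13^2 ≡ 17, 13^4 ≡ 4, 13^8 ≡ 16, 13^16 ≡ 9 (mod 19).
Test 13^d mod 19 for each divisor d in increasing order:
13^1 ≡ 13
13^2 ≡ 17
13^3 = 13^2·13^1 ≡ 12
13^6 = 13^4·13^2 ≡ 11
13^9 = 13^8·13^1 ≡ 18
13^18 = 13^16·13^2 ≡ 1  ← first divisor giving 1
The order is 18.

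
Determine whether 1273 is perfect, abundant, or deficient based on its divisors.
deficient

Proper divisors of 1273: sum = 1 + 19 + 67 = 87
Since 87 < 1273, 1273 is deficient.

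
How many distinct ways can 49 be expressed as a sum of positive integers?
173525

p(n) counts ways to write n as a sum of positive integers (order ignored).
Euler's pentagonal recurrence: p(k) = p(k-1) + p(k-2) - p(k-5) - p(k-7) + p(k-12) + p(k-15) - ... (offsets j(3j∓1)/2, signs ++--, p(0)=1, p(<0)=0).
DP table for k = 0..48: p(0)=1, p(1)=1, p(2)=2, p(3)=3, p(4)=5, p(5)=7, p(6)=11, p(7)=15, p(8)=22, p(9)=30, p(10)=42, p(11)=56, p(12)=77, p(13)=101, p(14)=135, p(15)=176, p(16)=231, p(17)=297, p(18)=385, p(19)=490, p(20)=627, p(21)=792, p(22)=1002, p(23)=1255, p(24)=1575, p(25)=1958, p(26)=2436, p(27)=3010, p(28)=3718, p(29)=4565, p(30)=5604, p(31)=6842, p(32)=8349, p(33)=10143, p(34)=12310, p(35)=14883, p(36)=17977, p(37)=21637, p(38)=26015, p(39)=31185, p(40)=37338, p(41)=44583, p(42)=53174, p(43)=63261, p(44)=75175, p(45)=89134, p(46)=105558, p(47)=124754, p(48)=147273.
Final step: p(49) = p(48) + p(47) - p(44) - p(42) + p(37) + p(34) - p(27) - p(23) + p(14) + p(9)
= 147273 + 124754 - 75175 - 53174 + 21637 + 12310 - 3010 - 1255 + 135 + 30
= 173525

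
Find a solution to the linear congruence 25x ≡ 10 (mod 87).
x ≡ 70 (mod 87)

gcd(25, 87) = 1, which divides 10, so solutions exist.
Find 25^(-1) mod 87 by the extended Euclidean algorithm:
87 = 3 × 25 + 12  ⟹  12 = (1)·87 + (-3)·25
25 = 2 × 12 + 1  ⟹  1 = (-2)·87 + (7)·25
So (7)·25 ≡ 1 (mod 87), i.e. 25^(-1) ≡ 7 (mod 87).
x ≡ 7 × 10 = 70 ≡ 70 (mod 87).
Check: 25 × 70 = 1750 ≡ 10 (mod 87).
Unique solution: x ≡ 70 (mod 87)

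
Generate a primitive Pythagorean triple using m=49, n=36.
(1105, 3528, 3697)

Euclid's formula: a = m² - n², b = 2mn, c = m² + n²
m = 49, n = 36
a = 49² - 36² = 2401 - 1296 = 1105
b = 2 × 49 × 36 = 3528
c = 49² + 36² = 2401 + 1296 = 3697
Verification: 1105² + 3528² = 1221025 + 12446784 = 13667809 = 3697² ✓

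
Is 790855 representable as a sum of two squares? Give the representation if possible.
Not possible

Factorization: 790855 = 5 × 13 × 23^3
By Fermat: n is sum of two squares iff every prime p ≡ 3 (mod 4) appears to even power.
Prime(s) ≡ 3 (mod 4) with odd exponent: [(23, 3)]
Therefore 790855 cannot be expressed as a² + b².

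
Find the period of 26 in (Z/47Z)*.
46

47 is prime, so ord(26) divides φ(47) = 46.
Divisors of 46: 1, 2, 23, 46.
Repeated squaring: 26^1 ≡ 26, 26^2 ≡ 18, 26^4 ≡ 42, 26^8 ≡ 25, 26^16 ≡ 14, 26^32 ≡ 8 (mod 47).
Test 26^d mod 47 for each divisor d in increasing order:
26^1 ≡ 26
26^2 ≡ 18
26^23 = 26^16·26^4·26^2·26^1 ≡ 46
26^46 = 26^32·26^8·26^4·26^2 ≡ 1  ← first divisor giving 1
The order is 46.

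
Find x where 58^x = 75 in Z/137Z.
19

Baby-step giant-step with step n = ⌈√137⌉ = 12.
Baby steps 58^j mod 137 (j:value) for j=0..11: 0:1, 1:58, 2:76, 3:24, 4:22, 5:43, 6:28, 7:117, 8:73, 9:124, 10:68, 11:108.
Giant-step multiplier: 58^(-12) ≡ 58^(136-12) = 58^124 ≡ 18 (mod 137).
Giant steps γ_i = 75·18^i mod 137: γ_0=75, γ_1=117 (in table at j=7).
x = i·n + j = 1·12 + 7 = 19.
Check: 58^19 ≡ 75 (mod 137).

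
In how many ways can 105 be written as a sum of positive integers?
342325709

p(n) counts ways to write n as a sum of positive integers (order ignored).
Euler's pentagonal recurrence: p(k) = p(k-1) + p(k-2) - p(k-5) - p(k-7) + p(k-12) + p(k-15) - ... (offsets j(3j∓1)/2, signs ++--, p(0)=1, p(<0)=0).
DP table for k = 0..104: p(0)=1, p(1)=1, p(2)=2, p(3)=3, p(4)=5, p(5)=7, p(6)=11, p(7)=15, p(8)=22, p(9)=30, p(10)=42, p(11)=56, p(12)=77, p(13)=101, p(14)=135, p(15)=176, p(16)=231, p(17)=297, p(18)=385, p(19)=490, p(20)=627, p(21)=792, p(22)=1002, p(23)=1255, p(24)=1575, p(25)=1958, p(26)=2436, p(27)=3010, p(28)=3718, p(29)=4565, p(30)=5604, p(31)=6842, p(32)=8349, p(33)=10143, p(34)=12310, p(35)=14883, p(36)=17977, p(37)=21637, p(38)=26015, p(39)=31185, p(40)=37338, p(41)=44583, p(42)=53174, p(43)=63261, p(44)=75175, p(45)=89134, p(46)=105558, p(47)=124754, p(48)=147273, p(49)=173525, p(50)=204226, p(51)=239943, p(52)=281589, p(53)=329931, p(54)=386155, p(55)=451276, p(56)=526823, p(57)=614154, p(58)=715220, p(59)=831820, p(60)=966467, p(61)=1121505, p(62)=1300156, p(63)=1505499, p(64)=1741630, p(65)=2012558, p(66)=2323520, p(67)=2679689, p(68)=3087735, p(69)=3554345, p(70)=4087968, p(71)=4697205, p(72)=5392783, p(73)=6185689, p(74)=7089500, p(75)=8118264, p(76)=9289091, p(77)=10619863, p(78)=12132164, p(79)=13848650, p(80)=15796476, p(81)=18004327, p(82)=20506255, p(83)=23338469, p(84)=26543660, p(85)=30167357, p(86)=34262962, p(87)=38887673, p(88)=44108109, p(89)=49995925, p(90)=56634173, p(91)=64112359, p(92)=72533807, p(93)=82010177, p(94)=92669720, p(95)=104651419, p(96)=118114304, p(97)=133230930, p(98)=150198136, p(99)=169229875, p(100)=190569292, p(101)=214481126, p(102)=241265379, p(103)=271248950, p(104)=304801365.
Final step: p(105) = p(104) + p(103) - p(100) - p(98) + p(93) + p(90) - p(83) - p(79) + p(70) + p(65) - p(54) - p(48) + p(35) + p(28) - p(13) - p(5)
= 304801365 + 271248950 - 190569292 - 150198136 + 82010177 + 56634173 - 23338469 - 13848650 + 4087968 + 2012558 - 386155 - 147273 + 14883 + 3718 - 101 - 7
= 342325709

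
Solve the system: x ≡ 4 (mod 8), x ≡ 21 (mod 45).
156

Using Chinese Remainder Theorem:
M = 8 × 45 = 360
M1 = 45, M2 = 8
y1 = 45^(-1) mod 8 = 5
y2 = 8^(-1) mod 45 = 17
x = (4×45×5 + 21×8×17) mod 360 = 156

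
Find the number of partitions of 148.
33549419497

p(n) counts ways to write n as a sum of positive integers (order ignored).
Euler's pentagonal recurrence: p(k) = p(k-1) + p(k-2) - p(k-5) - p(k-7) + p(k-12) + p(k-15) - ... (offsets j(3j∓1)/2, signs ++--, p(0)=1, p(<0)=0).
DP table for k = 0..147: p(0)=1, p(1)=1, p(2)=2, p(3)=3, p(4)=5, p(5)=7, p(6)=11, p(7)=15, p(8)=22, p(9)=30, p(10)=42, p(11)=56, p(12)=77, p(13)=101, p(14)=135, p(15)=176, p(16)=231, p(17)=297, p(18)=385, p(19)=490, p(20)=627, p(21)=792, p(22)=1002, p(23)=1255, p(24)=1575, p(25)=1958, p(26)=2436, p(27)=3010, p(28)=3718, p(29)=4565, p(30)=5604, p(31)=6842, p(32)=8349, p(33)=10143, p(34)=12310, p(35)=14883, p(36)=17977, p(37)=21637, p(38)=26015, p(39)=31185, p(40)=37338, p(41)=44583, p(42)=53174, p(43)=63261, p(44)=75175, p(45)=89134, p(46)=105558, p(47)=124754, p(48)=147273, p(49)=173525, p(50)=204226, p(51)=239943, p(52)=281589, p(53)=329931, p(54)=386155, p(55)=451276, p(56)=526823, p(57)=614154, p(58)=715220, p(59)=831820, p(60)=966467, p(61)=1121505, p(62)=1300156, p(63)=1505499, p(64)=1741630, p(65)=2012558, p(66)=2323520, p(67)=2679689, p(68)=3087735, p(69)=3554345, p(70)=4087968, p(71)=4697205, p(72)=5392783, p(73)=6185689, p(74)=7089500, p(75)=8118264, p(76)=9289091, p(77)=10619863, p(78)=12132164, p(79)=13848650, p(80)=15796476, p(81)=18004327, p(82)=20506255, p(83)=23338469, p(84)=26543660, p(85)=30167357, p(86)=34262962, p(87)=38887673, p(88)=44108109, p(89)=49995925, p(90)=56634173, p(91)=64112359, p(92)=72533807, p(93)=82010177, p(94)=92669720, p(95)=104651419, p(96)=118114304, p(97)=133230930, p(98)=150198136, p(99)=169229875, p(100)=190569292, p(101)=214481126, p(102)=241265379, p(103)=271248950, p(104)=304801365, p(105)=342325709, p(106)=384276336, p(107)=431149389, p(108)=483502844, p(109)=541946240, p(110)=607163746, p(111)=679903203, p(112)=761002156, p(113)=851376628, p(114)=952050665, p(115)=1064144451, p(116)=1188908248, p(117)=1327710076, p(118)=1482074143, p(119)=1653668665, p(120)=1844349560, p(121)=2056148051, p(122)=2291320912, p(123)=2552338241, p(124)=2841940500, p(125)=3163127352, p(126)=3519222692, p(127)=3913864295, p(128)=4351078600, p(129)=4835271870, p(130)=5371315400, p(131)=5964539504, p(132)=6620830889, p(133)=7346629512, p(134)=8149040695, p(135)=9035836076, p(136)=10015581680, p(137)=11097645016, p(138)=12292341831, p(139)=13610949895, p(140)=15065878135, p(141)=16670689208, p(142)=18440293320, p(143)=20390982757, p(144)=22540654445, p(145)=24908858009, p(146)=27517052599, p(147)=30388671978.
Final step: p(148) = p(147) + p(146) - p(143) - p(141) + p(136) + p(133) - p(126) - p(122) + p(113) + p(108) - p(97) - p(91) + p(78) + p(71) - p(56) - p(48) + p(31) + p(22) - p(3)
= 30388671978 + 27517052599 - 20390982757 - 16670689208 + 10015581680 + 7346629512 - 3519222692 - 2291320912 + 851376628 + 483502844 - 133230930 - 64112359 + 12132164 + 4697205 - 526823 - 147273 + 6842 + 1002 - 3
= 33549419497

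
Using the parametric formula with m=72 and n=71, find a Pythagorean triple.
(143, 10224, 10225)

Euclid's formula: a = m² - n², b = 2mn, c = m² + n²
m = 72, n = 71
a = 72² - 71² = 5184 - 5041 = 143
b = 2 × 72 × 71 = 10224
c = 72² + 71² = 5184 + 5041 = 10225
Verification: 143² + 10224² = 20449 + 104530176 = 104550625 = 10225² ✓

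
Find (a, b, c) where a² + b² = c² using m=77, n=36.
(4633, 5544, 7225)

Euclid's formula: a = m² - n², b = 2mn, c = m² + n²
m = 77, n = 36
a = 77² - 36² = 5929 - 1296 = 4633
b = 2 × 77 × 36 = 5544
c = 77² + 36² = 5929 + 1296 = 7225
Verification: 4633² + 5544² = 21464689 + 30735936 = 52200625 = 7225² ✓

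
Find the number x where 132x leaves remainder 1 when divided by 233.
203

gcd(132, 233) = 1, so the inverse exists.
Extended Euclidean algorithm on (233, 132):
233 = 1 × 132 + 101  ⟹  101 = (1)·233 + (-1)·132
132 = 1 × 101 + 31  ⟹  31 = (-1)·233 + (2)·132
101 = 3 × 31 + 8  ⟹  8 = (4)·233 + (-7)·132
31 = 3 × 8 + 7  ⟹  7 = (-13)·233 + (23)·132
8 = 1 × 7 + 1  ⟹  1 = (17)·233 + (-30)·132
So (-30)·132 ≡ 1 (mod 233), i.e. 132^(-1) ≡ -30 ≡ 203 (mod 233).
Check: 132 × 203 = 26796 ≡ 1 (mod 233)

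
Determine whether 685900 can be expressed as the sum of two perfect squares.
Not possible

Factorization: 685900 = 2^2 × 5^2 × 19^3
By Fermat: n is sum of two squares iff every prime p ≡ 3 (mod 4) appears to even power.
Prime(s) ≡ 3 (mod 4) with odd exponent: [(19, 3)]
Therefore 685900 cannot be expressed as a² + b².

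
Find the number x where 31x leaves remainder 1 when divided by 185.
6

gcd(31, 185) = 1, so the inverse exists.
Extended Euclidean algorithm on (185, 31):
185 = 5 × 31 + 30  ⟹  30 = (1)·185 + (-5)·31
31 = 1 × 30 + 1  ⟹  1 = (-1)·185 + (6)·31
So (6)·31 ≡ 1 (mod 185), i.e. 31^(-1) ≡ 6 (mod 185).
Check: 31 × 6 = 186 ≡ 1 (mod 185)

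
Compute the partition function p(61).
1121505

p(n) counts ways to write n as a sum of positive integers (order ignored).
Euler's pentagonal recurrence: p(k) = p(k-1) + p(k-2) - p(k-5) - p(k-7) + p(k-12) + p(k-15) - ... (offsets j(3j∓1)/2, signs ++--, p(0)=1, p(<0)=0).
DP table for k = 0..60: p(0)=1, p(1)=1, p(2)=2, p(3)=3, p(4)=5, p(5)=7, p(6)=11, p(7)=15, p(8)=22, p(9)=30, p(10)=42, p(11)=56, p(12)=77, p(13)=101, p(14)=135, p(15)=176, p(16)=231, p(17)=297, p(18)=385, p(19)=490, p(20)=627, p(21)=792, p(22)=1002, p(23)=1255, p(24)=1575, p(25)=1958, p(26)=2436, p(27)=3010, p(28)=3718, p(29)=4565, p(30)=5604, p(31)=6842, p(32)=8349, p(33)=10143, p(34)=12310, p(35)=14883, p(36)=17977, p(37)=21637, p(38)=26015, p(39)=31185, p(40)=37338, p(41)=44583, p(42)=53174, p(43)=63261, p(44)=75175, p(45)=89134, p(46)=105558, p(47)=124754, p(48)=147273, p(49)=173525, p(50)=204226, p(51)=239943, p(52)=281589, p(53)=329931, p(54)=386155, p(55)=451276, p(56)=526823, p(57)=614154, p(58)=715220, p(59)=831820, p(60)=966467.
Final step: p(61) = p(60) + p(59) - p(56) - p(54) + p(49) + p(46) - p(39) - p(35) + p(26) + p(21) - p(10) - p(4)
= 966467 + 831820 - 526823 - 386155 + 173525 + 105558 - 31185 - 14883 + 2436 + 792 - 42 - 5
= 1121505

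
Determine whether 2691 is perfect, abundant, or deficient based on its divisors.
deficient

Proper divisors of 2691: sum = 1 + 3 + 9 + 13 + 23 + 39 + 69 + 117 + 207 + 299 + 897 = 1677
Since 1677 < 2691, 2691 is deficient.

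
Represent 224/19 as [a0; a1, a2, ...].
[11; 1, 3, 1, 3]

Euclidean algorithm steps:
224 = 11 × 19 + 15
19 = 1 × 15 + 4
15 = 3 × 4 + 3
4 = 1 × 3 + 1
3 = 3 × 1 + 0
Continued fraction: [11; 1, 3, 1, 3]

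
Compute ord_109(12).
54

109 is prime, so ord(12) divides φ(109) = 108.
Divisors of 108: 1, 2, 3, 4, 6, 9, 12, 18, 27, 36, 54, 108.
Repeated squaring: 12^1 ≡ 12, 12^2 ≡ 35, 12^4 ≡ 26, 12^8 ≡ 22, 12^16 ≡ 48, 12^32 ≡ 15, 12^64 ≡ 7 (mod 109).
Test 12^d mod 109 for each divisor d in increasing order:
12^1 ≡ 12
12^2 ≡ 35
12^3 = 12^2·12^1 ≡ 93
12^4 ≡ 26
12^6 = 12^4·12^2 ≡ 38
12^9 = 12^8·12^1 ≡ 46
12^12 = 12^8·12^4 ≡ 27
12^18 = 12^16·12^2 ≡ 45
12^27 = 12^16·12^8·12^2·12^1 ≡ 108
12^36 = 12^32·12^4 ≡ 63
12^54 = 12^32·12^16·12^4·12^2 ≡ 1  ← first divisor giving 1
The order is 54.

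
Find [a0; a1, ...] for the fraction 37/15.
[2; 2, 7]

Euclidean algorithm steps:
37 = 2 × 15 + 7
15 = 2 × 7 + 1
7 = 7 × 1 + 0
Continued fraction: [2; 2, 7]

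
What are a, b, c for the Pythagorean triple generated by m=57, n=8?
(3185, 912, 3313)

Euclid's formula: a = m² - n², b = 2mn, c = m² + n²
m = 57, n = 8
a = 57² - 8² = 3249 - 64 = 3185
b = 2 × 57 × 8 = 912
c = 57² + 8² = 3249 + 64 = 3313
Verification: 3185² + 912² = 10144225 + 831744 = 10975969 = 3313² ✓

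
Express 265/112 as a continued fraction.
[2; 2, 1, 2, 1, 2, 1, 2]

Euclidean algorithm steps:
265 = 2 × 112 + 41
112 = 2 × 41 + 30
41 = 1 × 30 + 11
30 = 2 × 11 + 8
11 = 1 × 8 + 3
8 = 2 × 3 + 2
3 = 1 × 2 + 1
2 = 2 × 1 + 0
Continued fraction: [2; 2, 1, 2, 1, 2, 1, 2]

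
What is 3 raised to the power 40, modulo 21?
18

Repeated squaring. Binary of 40 = 101000.
3^1 ≡ 3 (mod 21); 3^2 ≡ 9 (mod 21); 3^4 ≡ 18 (mod 21); 3^8 ≡ 9 (mod 21); 3^16 ≡ 18 (mod 21); 3^32 ≡ 9 (mod 21)
3^40 = 3^8 × 3^32 ≡ 18 (mod 21)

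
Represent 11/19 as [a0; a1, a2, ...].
[0; 1, 1, 2, 1, 2]

Euclidean algorithm steps:
11 = 0 × 19 + 11
19 = 1 × 11 + 8
11 = 1 × 8 + 3
8 = 2 × 3 + 2
3 = 1 × 2 + 1
2 = 2 × 1 + 0
Continued fraction: [0; 1, 1, 2, 1, 2]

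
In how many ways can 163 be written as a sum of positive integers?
142798995930

p(n) counts ways to write n as a sum of positive integers (order ignored).
Euler's pentagonal recurrence: p(k) = p(k-1) + p(k-2) - p(k-5) - p(k-7) + p(k-12) + p(k-15) - ... (offsets j(3j∓1)/2, signs ++--, p(0)=1, p(<0)=0).
DP table for k = 0..162: p(0)=1, p(1)=1, p(2)=2, p(3)=3, p(4)=5, p(5)=7, p(6)=11, p(7)=15, p(8)=22, p(9)=30, p(10)=42, p(11)=56, p(12)=77, p(13)=101, p(14)=135, p(15)=176, p(16)=231, p(17)=297, p(18)=385, p(19)=490, p(20)=627, p(21)=792, p(22)=1002, p(23)=1255, p(24)=1575, p(25)=1958, p(26)=2436, p(27)=3010, p(28)=3718, p(29)=4565, p(30)=5604, p(31)=6842, p(32)=8349, p(33)=10143, p(34)=12310, p(35)=14883, p(36)=17977, p(37)=21637, p(38)=26015, p(39)=31185, p(40)=37338, p(41)=44583, p(42)=53174, p(43)=63261, p(44)=75175, p(45)=89134, p(46)=105558, p(47)=124754, p(48)=147273, p(49)=173525, p(50)=204226, p(51)=239943, p(52)=281589, p(53)=329931, p(54)=386155, p(55)=451276, p(56)=526823, p(57)=614154, p(58)=715220, p(59)=831820, p(60)=966467, p(61)=1121505, p(62)=1300156, p(63)=1505499, p(64)=1741630, p(65)=2012558, p(66)=2323520, p(67)=2679689, p(68)=3087735, p(69)=3554345, p(70)=4087968, p(71)=4697205, p(72)=5392783, p(73)=6185689, p(74)=7089500, p(75)=8118264, p(76)=9289091, p(77)=10619863, p(78)=12132164, p(79)=13848650, p(80)=15796476, p(81)=18004327, p(82)=20506255, p(83)=23338469, p(84)=26543660, p(85)=30167357, p(86)=34262962, p(87)=38887673, p(88)=44108109, p(89)=49995925, p(90)=56634173, p(91)=64112359, p(92)=72533807, p(93)=82010177, p(94)=92669720, p(95)=104651419, p(96)=118114304, p(97)=133230930, p(98)=150198136, p(99)=169229875, p(100)=190569292, p(101)=214481126, p(102)=241265379, p(103)=271248950, p(104)=304801365, p(105)=342325709, p(106)=384276336, p(107)=431149389, p(108)=483502844, p(109)=541946240, p(110)=607163746, p(111)=679903203, p(112)=761002156, p(113)=851376628, p(114)=952050665, p(115)=1064144451, p(116)=1188908248, p(117)=1327710076, p(118)=1482074143, p(119)=1653668665, p(120)=1844349560, p(121)=2056148051, p(122)=2291320912, p(123)=2552338241, p(124)=2841940500, p(125)=3163127352, p(126)=3519222692, p(127)=3913864295, p(128)=4351078600, p(129)=4835271870, p(130)=5371315400, p(131)=5964539504, p(132)=6620830889, p(133)=7346629512, p(134)=8149040695, p(135)=9035836076, p(136)=10015581680, p(137)=11097645016, p(138)=12292341831, p(139)=13610949895, p(140)=15065878135, p(141)=16670689208, p(142)=18440293320, p(143)=20390982757, p(144)=22540654445, p(145)=24908858009, p(146)=27517052599, p(147)=30388671978, p(148)=33549419497, p(149)=37027355200, p(150)=40853235313, p(151)=45060624582, p(152)=49686288421, p(153)=54770336324, p(154)=60356673280, p(155)=66493182097, p(156)=73232243759, p(157)=80630964769, p(158)=88751778802, p(159)=97662728555, p(160)=107438159466, p(161)=118159068427, p(162)=129913904637.
Final step: p(163) = p(162) + p(161) - p(158) - p(156) + p(151) + p(148) - p(141) - p(137) + p(128) + p(123) - p(112) - p(106) + p(93) + p(86) - p(71) - p(63) + p(46) + p(37) - p(18) - p(8)
= 129913904637 + 118159068427 - 88751778802 - 73232243759 + 45060624582 + 33549419497 - 16670689208 - 11097645016 + 4351078600 + 2552338241 - 761002156 - 384276336 + 82010177 + 34262962 - 4697205 - 1505499 + 105558 + 21637 - 385 - 22
= 142798995930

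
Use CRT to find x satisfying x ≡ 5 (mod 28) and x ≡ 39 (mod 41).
285

Using Chinese Remainder Theorem:
M = 28 × 41 = 1148
M1 = 41, M2 = 28
y1 = 41^(-1) mod 28 = 13
y2 = 28^(-1) mod 41 = 22
x = (5×41×13 + 39×28×22) mod 1148 = 285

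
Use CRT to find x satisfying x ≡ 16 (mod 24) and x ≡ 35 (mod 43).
1024

Using Chinese Remainder Theorem:
M = 24 × 43 = 1032
M1 = 43, M2 = 24
y1 = 43^(-1) mod 24 = 19
y2 = 24^(-1) mod 43 = 9
x = (16×43×19 + 35×24×9) mod 1032 = 1024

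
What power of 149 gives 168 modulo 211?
55

Baby-step giant-step with step n = ⌈√211⌉ = 15.
Baby steps 149^j mod 211 (j:value) for j=0..14: 0:1, 1:149, 2:46, 3:102, 4:6, 5:50, 6:65, 7:190, 8:36, 9:89, 10:179, 11:85, 12:5, 13:112, 14:19.
Giant-step multiplier: 149^(-15) ≡ 149^(210-15) = 149^195 ≡ 12 (mod 211).
Giant steps γ_i = 168·12^i mod 211: γ_0=168, γ_1=117, γ_2=138, γ_3=179 (in table at j=10).
x = i·n + j = 3·15 + 10 = 55.
Check: 149^55 ≡ 168 (mod 211).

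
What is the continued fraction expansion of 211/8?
[26; 2, 1, 2]

Euclidean algorithm steps:
211 = 26 × 8 + 3
8 = 2 × 3 + 2
3 = 1 × 2 + 1
2 = 2 × 1 + 0
Continued fraction: [26; 2, 1, 2]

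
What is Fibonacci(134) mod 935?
47

Matrix identity: Q^n = [[F_(n+1), F_n], [F_n, F_(n-1)]] with Q = [[1,1],[1,0]].
n = 134 = 10000110₂. Square-and-multiply, entries mod 935:
Q^1 = [[1,1],[1,0]]
Q^2 = (Q^1)² = [[2,1],[1,1]]
Q^4 = (Q^2)² = [[5,3],[3,2]]
Q^8 = (Q^4)² = [[34,21],[21,13]]
Q^16 = (Q^8)² = [[662,52],[52,610]]
Q^33 = (Q^16)²·Q = [[322,563],[563,694]]
Q^67 = (Q^33)²·Q = [[626,838],[838,723]]
Q^134 = (Q^67)² = [[170,47],[47,123]]
F_134 mod 935 = Q^134[0][1] = 47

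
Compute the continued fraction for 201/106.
[1; 1, 8, 1, 1, 1, 3]

Euclidean algorithm steps:
201 = 1 × 106 + 95
106 = 1 × 95 + 11
95 = 8 × 11 + 7
11 = 1 × 7 + 4
7 = 1 × 4 + 3
4 = 1 × 3 + 1
3 = 3 × 1 + 0
Continued fraction: [1; 1, 8, 1, 1, 1, 3]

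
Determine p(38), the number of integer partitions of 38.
26015

p(n) counts ways to write n as a sum of positive integers (order ignored).
Euler's pentagonal recurrence: p(k) = p(k-1) + p(k-2) - p(k-5) - p(k-7) + p(k-12) + p(k-15) - ... (offsets j(3j∓1)/2, signs ++--, p(0)=1, p(<0)=0).
DP table for k = 0..37: p(0)=1, p(1)=1, p(2)=2, p(3)=3, p(4)=5, p(5)=7, p(6)=11, p(7)=15, p(8)=22, p(9)=30, p(10)=42, p(11)=56, p(12)=77, p(13)=101, p(14)=135, p(15)=176, p(16)=231, p(17)=297, p(18)=385, p(19)=490, p(20)=627, p(21)=792, p(22)=1002, p(23)=1255, p(24)=1575, p(25)=1958, p(26)=2436, p(27)=3010, p(28)=3718, p(29)=4565, p(30)=5604, p(31)=6842, p(32)=8349, p(33)=10143, p(34)=12310, p(35)=14883, p(36)=17977, p(37)=21637.
Final step: p(38) = p(37) + p(36) - p(33) - p(31) + p(26) + p(23) - p(16) - p(12) + p(3)
= 21637 + 17977 - 10143 - 6842 + 2436 + 1255 - 231 - 77 + 3
= 26015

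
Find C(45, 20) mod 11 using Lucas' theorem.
0

Using Lucas' theorem:
Write n=45 and k=20 in base 11:
n in base 11: [4, 1]
k in base 11: [1, 9]
C(45,20) mod 11 = ∏ C(n_i, k_i) mod 11
Digit binomials (mod 11): C(4,1) = 4; C(1,9) = 0 (k_i > n_i)
Product: 4 × 0 = 0 ≡ 0 (mod 11)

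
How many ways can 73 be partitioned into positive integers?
6185689

p(n) counts ways to write n as a sum of positive integers (order ignored).
Euler's pentagonal recurrence: p(k) = p(k-1) + p(k-2) - p(k-5) - p(k-7) + p(k-12) + p(k-15) - ... (offsets j(3j∓1)/2, signs ++--, p(0)=1, p(<0)=0).
DP table for k = 0..72: p(0)=1, p(1)=1, p(2)=2, p(3)=3, p(4)=5, p(5)=7, p(6)=11, p(7)=15, p(8)=22, p(9)=30, p(10)=42, p(11)=56, p(12)=77, p(13)=101, p(14)=135, p(15)=176, p(16)=231, p(17)=297, p(18)=385, p(19)=490, p(20)=627, p(21)=792, p(22)=1002, p(23)=1255, p(24)=1575, p(25)=1958, p(26)=2436, p(27)=3010, p(28)=3718, p(29)=4565, p(30)=5604, p(31)=6842, p(32)=8349, p(33)=10143, p(34)=12310, p(35)=14883, p(36)=17977, p(37)=21637, p(38)=26015, p(39)=31185, p(40)=37338, p(41)=44583, p(42)=53174, p(43)=63261, p(44)=75175, p(45)=89134, p(46)=105558, p(47)=124754, p(48)=147273, p(49)=173525, p(50)=204226, p(51)=239943, p(52)=281589, p(53)=329931, p(54)=386155, p(55)=451276, p(56)=526823, p(57)=614154, p(58)=715220, p(59)=831820, p(60)=966467, p(61)=1121505, p(62)=1300156, p(63)=1505499, p(64)=1741630, p(65)=2012558, p(66)=2323520, p(67)=2679689, p(68)=3087735, p(69)=3554345, p(70)=4087968, p(71)=4697205, p(72)=5392783.
Final step: p(73) = p(72) + p(71) - p(68) - p(66) + p(61) + p(58) - p(51) - p(47) + p(38) + p(33) - p(22) - p(16) + p(3)
= 5392783 + 4697205 - 3087735 - 2323520 + 1121505 + 715220 - 239943 - 124754 + 26015 + 10143 - 1002 - 231 + 3
= 6185689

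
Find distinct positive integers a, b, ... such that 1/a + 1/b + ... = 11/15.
1/2 + 1/5 + 1/30

Greedy algorithm:
11/15: ceiling(15/11) = 2, use 1/2
7/30: ceiling(30/7) = 5, use 1/5
1/30: ceiling(30/1) = 30, use 1/30
Result: 11/15 = 1/2 + 1/5 + 1/30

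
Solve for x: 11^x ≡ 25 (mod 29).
4

Baby-step giant-step with step n = ⌈√29⌉ = 6.
Baby steps 11^j mod 29 (j:value) for j=0..5: 0:1, 1:11, 2:5, 3:26, 4:25, 5:14.
h = 25 is already in the table at j=4, so x = 4.
Check: 11^4 ≡ 25 (mod 29).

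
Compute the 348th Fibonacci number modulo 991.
332

Matrix identity: Q^n = [[F_(n+1), F_n], [F_n, F_(n-1)]] with Q = [[1,1],[1,0]].
n = 348 = 101011100₂. Square-and-multiply, entries mod 991:
Q^1 = [[1,1],[1,0]]
Q^2 = (Q^1)² = [[2,1],[1,1]]
Q^5 = (Q^2)²·Q = [[8,5],[5,3]]
Q^10 = (Q^5)² = [[89,55],[55,34]]
Q^21 = (Q^10)²·Q = [[864,45],[45,819]]
Q^43 = (Q^21)²·Q = [[735,316],[316,419]]
Q^87 = (Q^43)²·Q = [[862,886],[886,967]]
Q^174 = (Q^87)² = [[909,209],[209,700]]
Q^348 = (Q^174)² = [[855,332],[332,523]]
F_348 mod 991 = Q^348[0][1] = 332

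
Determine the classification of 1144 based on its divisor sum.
abundant

Proper divisors of 1144: sum = 1 + 2 + 4 + 8 + 11 + 13 + 22 + 26 + 44 + 52 + 88 + 104 + 143 + 286 + 572 = 1376
Since 1376 > 1144, 1144 is abundant.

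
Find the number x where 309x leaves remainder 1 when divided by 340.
329

gcd(309, 340) = 1, so the inverse exists.
Extended Euclidean algorithm on (340, 309):
340 = 1 × 309 + 31  ⟹  31 = (1)·340 + (-1)·309
309 = 9 × 31 + 30  ⟹  30 = (-9)·340 + (10)·309
31 = 1 × 30 + 1  ⟹  1 = (10)·340 + (-11)·309
So (-11)·309 ≡ 1 (mod 340), i.e. 309^(-1) ≡ -11 ≡ 329 (mod 340).
Check: 309 × 329 = 101661 ≡ 1 (mod 340)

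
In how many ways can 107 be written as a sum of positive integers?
431149389

p(n) counts ways to write n as a sum of positive integers (order ignored).
Euler's pentagonal recurrence: p(k) = p(k-1) + p(k-2) - p(k-5) - p(k-7) + p(k-12) + p(k-15) - ... (offsets j(3j∓1)/2, signs ++--, p(0)=1, p(<0)=0).
DP table for k = 0..106: p(0)=1, p(1)=1, p(2)=2, p(3)=3, p(4)=5, p(5)=7, p(6)=11, p(7)=15, p(8)=22, p(9)=30, p(10)=42, p(11)=56, p(12)=77, p(13)=101, p(14)=135, p(15)=176, p(16)=231, p(17)=297, p(18)=385, p(19)=490, p(20)=627, p(21)=792, p(22)=1002, p(23)=1255, p(24)=1575, p(25)=1958, p(26)=2436, p(27)=3010, p(28)=3718, p(29)=4565, p(30)=5604, p(31)=6842, p(32)=8349, p(33)=10143, p(34)=12310, p(35)=14883, p(36)=17977, p(37)=21637, p(38)=26015, p(39)=31185, p(40)=37338, p(41)=44583, p(42)=53174, p(43)=63261, p(44)=75175, p(45)=89134, p(46)=105558, p(47)=124754, p(48)=147273, p(49)=173525, p(50)=204226, p(51)=239943, p(52)=281589, p(53)=329931, p(54)=386155, p(55)=451276, p(56)=526823, p(57)=614154, p(58)=715220, p(59)=831820, p(60)=966467, p(61)=1121505, p(62)=1300156, p(63)=1505499, p(64)=1741630, p(65)=2012558, p(66)=2323520, p(67)=2679689, p(68)=3087735, p(69)=3554345, p(70)=4087968, p(71)=4697205, p(72)=5392783, p(73)=6185689, p(74)=7089500, p(75)=8118264, p(76)=9289091, p(77)=10619863, p(78)=12132164, p(79)=13848650, p(80)=15796476, p(81)=18004327, p(82)=20506255, p(83)=23338469, p(84)=26543660, p(85)=30167357, p(86)=34262962, p(87)=38887673, p(88)=44108109, p(89)=49995925, p(90)=56634173, p(91)=64112359, p(92)=72533807, p(93)=82010177, p(94)=92669720, p(95)=104651419, p(96)=118114304, p(97)=133230930, p(98)=150198136, p(99)=169229875, p(100)=190569292, p(101)=214481126, p(102)=241265379, p(103)=271248950, p(104)=304801365, p(105)=342325709, p(106)=384276336.
Final step: p(107) = p(106) + p(105) - p(102) - p(100) + p(95) + p(92) - p(85) - p(81) + p(72) + p(67) - p(56) - p(50) + p(37) + p(30) - p(15) - p(7)
= 384276336 + 342325709 - 241265379 - 190569292 + 104651419 + 72533807 - 30167357 - 18004327 + 5392783 + 2679689 - 526823 - 204226 + 21637 + 5604 - 176 - 15
= 431149389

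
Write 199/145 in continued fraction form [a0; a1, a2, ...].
[1; 2, 1, 2, 5, 1, 2]

Euclidean algorithm steps:
199 = 1 × 145 + 54
145 = 2 × 54 + 37
54 = 1 × 37 + 17
37 = 2 × 17 + 3
17 = 5 × 3 + 2
3 = 1 × 2 + 1
2 = 2 × 1 + 0
Continued fraction: [1; 2, 1, 2, 5, 1, 2]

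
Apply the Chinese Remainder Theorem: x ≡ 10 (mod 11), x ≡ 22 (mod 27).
76

Using Chinese Remainder Theorem:
M = 11 × 27 = 297
M1 = 27, M2 = 11
y1 = 27^(-1) mod 11 = 9
y2 = 11^(-1) mod 27 = 5
x = (10×27×9 + 22×11×5) mod 297 = 76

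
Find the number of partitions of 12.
77

p(n) counts ways to write n as a sum of positive integers (order ignored).
Euler's pentagonal recurrence: p(k) = p(k-1) + p(k-2) - p(k-5) - p(k-7) + p(k-12) + p(k-15) - ... (offsets j(3j∓1)/2, signs ++--, p(0)=1, p(<0)=0).
DP table for k = 0..11: p(0)=1, p(1)=1, p(2)=2, p(3)=3, p(4)=5, p(5)=7, p(6)=11, p(7)=15, p(8)=22, p(9)=30, p(10)=42, p(11)=56.
Final step: p(12) = p(11) + p(10) - p(7) - p(5) + p(0)
= 56 + 42 - 15 - 7 + 1
= 77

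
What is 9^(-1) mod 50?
39

gcd(9, 50) = 1, so the inverse exists.
Extended Euclidean algorithm on (50, 9):
50 = 5 × 9 + 5  ⟹  5 = (1)·50 + (-5)·9
9 = 1 × 5 + 4  ⟹  4 = (-1)·50 + (6)·9
5 = 1 × 4 + 1  ⟹  1 = (2)·50 + (-11)·9
So (-11)·9 ≡ 1 (mod 50), i.e. 9^(-1) ≡ -11 ≡ 39 (mod 50).
Check: 9 × 39 = 351 ≡ 1 (mod 50)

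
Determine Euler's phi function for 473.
420

473 = 11 × 43
φ(n) = n × ∏(1 - 1/p) for each prime p dividing n
φ(473) = 473 × (1 - 1/11) × (1 - 1/43) = 420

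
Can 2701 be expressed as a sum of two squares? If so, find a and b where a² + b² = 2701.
10² + 51² (a=10, b=51)

Factorization: 2701 = 37 × 73
By Fermat: n is sum of two squares iff every prime p ≡ 3 (mod 4) appears to even power.
All primes ≡ 3 (mod 4) appear to even power.
Search a = 0, 1, 2, … for 2701 - a² a perfect square: first hit at a = 10: 2701 - 100 = 2601 = 51².
2701 = 10² + 51² = 100 + 2601 ✓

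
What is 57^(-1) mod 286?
281

gcd(57, 286) = 1, so the inverse exists.
Extended Euclidean algorithm on (286, 57):
286 = 5 × 57 + 1  ⟹  1 = (1)·286 + (-5)·57
So (-5)·57 ≡ 1 (mod 286), i.e. 57^(-1) ≡ -5 ≡ 281 (mod 286).
Check: 57 × 281 = 16017 ≡ 1 (mod 286)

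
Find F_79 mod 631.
212

Matrix identity: Q^n = [[F_(n+1), F_n], [F_n, F_(n-1)]] with Q = [[1,1],[1,0]].
n = 79 = 1001111₂. Square-and-multiply, entries mod 631:
Q^1 = [[1,1],[1,0]]
Q^2 = (Q^1)² = [[2,1],[1,1]]
Q^4 = (Q^2)² = [[5,3],[3,2]]
Q^9 = (Q^4)²·Q = [[55,34],[34,21]]
Q^19 = (Q^9)²·Q = [[455,395],[395,60]]
Q^39 = (Q^19)²·Q = [[468,225],[225,243]]
Q^79 = (Q^39)²·Q = [[544,212],[212,332]]
F_79 mod 631 = Q^79[0][1] = 212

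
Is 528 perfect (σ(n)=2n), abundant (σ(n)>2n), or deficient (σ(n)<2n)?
abundant

Proper divisors of 528: sum = 1 + 2 + 3 + 4 + 6 + 8 + 11 + 12 + ... + 88 + 132 + 176 + 264 (19 divisors) = 960
Since 960 > 528, 528 is abundant.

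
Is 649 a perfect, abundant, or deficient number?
deficient

Proper divisors of 649: sum = 1 + 11 + 59 = 71
Since 71 < 649, 649 is deficient.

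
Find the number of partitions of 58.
715220

p(n) counts ways to write n as a sum of positive integers (order ignored).
Euler's pentagonal recurrence: p(k) = p(k-1) + p(k-2) - p(k-5) - p(k-7) + p(k-12) + p(k-15) - ... (offsets j(3j∓1)/2, signs ++--, p(0)=1, p(<0)=0).
DP table for k = 0..57: p(0)=1, p(1)=1, p(2)=2, p(3)=3, p(4)=5, p(5)=7, p(6)=11, p(7)=15, p(8)=22, p(9)=30, p(10)=42, p(11)=56, p(12)=77, p(13)=101, p(14)=135, p(15)=176, p(16)=231, p(17)=297, p(18)=385, p(19)=490, p(20)=627, p(21)=792, p(22)=1002, p(23)=1255, p(24)=1575, p(25)=1958, p(26)=2436, p(27)=3010, p(28)=3718, p(29)=4565, p(30)=5604, p(31)=6842, p(32)=8349, p(33)=10143, p(34)=12310, p(35)=14883, p(36)=17977, p(37)=21637, p(38)=26015, p(39)=31185, p(40)=37338, p(41)=44583, p(42)=53174, p(43)=63261, p(44)=75175, p(45)=89134, p(46)=105558, p(47)=124754, p(48)=147273, p(49)=173525, p(50)=204226, p(51)=239943, p(52)=281589, p(53)=329931, p(54)=386155, p(55)=451276, p(56)=526823, p(57)=614154.
Final step: p(58) = p(57) + p(56) - p(53) - p(51) + p(46) + p(43) - p(36) - p(32) + p(23) + p(18) - p(7) - p(1)
= 614154 + 526823 - 329931 - 239943 + 105558 + 63261 - 17977 - 8349 + 1255 + 385 - 15 - 1
= 715220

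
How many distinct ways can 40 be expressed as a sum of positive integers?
37338

p(n) counts ways to write n as a sum of positive integers (order ignored).
Euler's pentagonal recurrence: p(k) = p(k-1) + p(k-2) - p(k-5) - p(k-7) + p(k-12) + p(k-15) - ... (offsets j(3j∓1)/2, signs ++--, p(0)=1, p(<0)=0).
DP table for k = 0..39: p(0)=1, p(1)=1, p(2)=2, p(3)=3, p(4)=5, p(5)=7, p(6)=11, p(7)=15, p(8)=22, p(9)=30, p(10)=42, p(11)=56, p(12)=77, p(13)=101, p(14)=135, p(15)=176, p(16)=231, p(17)=297, p(18)=385, p(19)=490, p(20)=627, p(21)=792, p(22)=1002, p(23)=1255, p(24)=1575, p(25)=1958, p(26)=2436, p(27)=3010, p(28)=3718, p(29)=4565, p(30)=5604, p(31)=6842, p(32)=8349, p(33)=10143, p(34)=12310, p(35)=14883, p(36)=17977, p(37)=21637, p(38)=26015, p(39)=31185.
Final step: p(40) = p(39) + p(38) - p(35) - p(33) + p(28) + p(25) - p(18) - p(14) + p(5) + p(0)
= 31185 + 26015 - 14883 - 10143 + 3718 + 1958 - 385 - 135 + 7 + 1
= 37338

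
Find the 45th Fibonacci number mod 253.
71

Matrix identity: Q^n = [[F_(n+1), F_n], [F_n, F_(n-1)]] with Q = [[1,1],[1,0]].
n = 45 = 101101₂. Square-and-multiply, entries mod 253:
Q^1 = [[1,1],[1,0]]
Q^2 = (Q^1)² = [[2,1],[1,1]]
Q^5 = (Q^2)²·Q = [[8,5],[5,3]]
Q^11 = (Q^5)²·Q = [[144,89],[89,55]]
Q^22 = (Q^11)² = [[68,1],[1,67]]
Q^45 = (Q^22)²·Q = [[206,71],[71,135]]
F_45 mod 253 = Q^45[0][1] = 71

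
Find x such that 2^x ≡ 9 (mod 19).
8

Baby-step giant-step with step n = ⌈√19⌉ = 5.
Baby steps 2^j mod 19 (j:value) for j=0..4: 0:1, 1:2, 2:4, 3:8, 4:16.
Giant-step multiplier: 2^(-5) ≡ 2^(18-5) = 2^13 ≡ 3 (mod 19).
Giant steps γ_i = 9·3^i mod 19: γ_0=9, γ_1=8 (in table at j=3).
x = i·n + j = 1·5 + 3 = 8.
Check: 2^8 ≡ 9 (mod 19).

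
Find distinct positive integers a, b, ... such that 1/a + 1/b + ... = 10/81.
1/9 + 1/81

Greedy algorithm:
10/81: ceiling(81/10) = 9, use 1/9
1/81: ceiling(81/1) = 81, use 1/81
Result: 10/81 = 1/9 + 1/81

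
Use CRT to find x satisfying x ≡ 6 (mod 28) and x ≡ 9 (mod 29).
734

Using Chinese Remainder Theorem:
M = 28 × 29 = 812
M1 = 29, M2 = 28
y1 = 29^(-1) mod 28 = 1
y2 = 28^(-1) mod 29 = 28
x = (6×29×1 + 9×28×28) mod 812 = 734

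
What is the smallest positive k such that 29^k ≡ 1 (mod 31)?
10

31 is prime, so ord(29) divides φ(31) = 30.
Divisors of 30: 1, 2, 3, 5, 6, 10, 15, 30.
Repeated squaring: 29^1 ≡ 29, 29^2 ≡ 4, 29^4 ≡ 16, 29^8 ≡ 8, 29^16 ≡ 2 (mod 31).
Test 29^d mod 31 for each divisor d in increasing order:
29^1 ≡ 29
29^2 ≡ 4
29^3 = 29^2·29^1 ≡ 23
29^5 = 29^4·29^1 ≡ 30
29^6 = 29^4·29^2 ≡ 2
29^10 = 29^8·29^2 ≡ 1  ← first divisor giving 1
The order is 10.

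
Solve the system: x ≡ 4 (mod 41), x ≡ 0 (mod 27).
783

Using Chinese Remainder Theorem:
M = 41 × 27 = 1107
M1 = 27, M2 = 41
y1 = 27^(-1) mod 41 = 38
y2 = 41^(-1) mod 27 = 2
x = (4×27×38 + 0×41×2) mod 1107 = 783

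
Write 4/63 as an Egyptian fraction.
1/16 + 1/1008

Greedy algorithm:
4/63: ceiling(63/4) = 16, use 1/16
1/1008: ceiling(1008/1) = 1008, use 1/1008
Result: 4/63 = 1/16 + 1/1008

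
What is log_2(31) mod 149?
132

Baby-step giant-step with step n = ⌈√149⌉ = 13.
Baby steps 2^j mod 149 (j:value) for j=0..12: 0:1, 1:2, 2:4, 3:8, 4:16, 5:32, 6:64, 7:128, 8:107, 9:65, 10:130, 11:111, 12:73.
Giant-step multiplier: 2^(-13) ≡ 2^(148-13) = 2^135 ≡ 99 (mod 149).
Giant steps γ_i = 31·99^i mod 149: γ_0=31, γ_1=89, γ_2=20, γ_3=43, γ_4=85, γ_5=71, γ_6=26, γ_7=41, γ_8=36, γ_9=137, γ_10=4 (in table at j=2).
x = i·n + j = 10·13 + 2 = 132.
Check: 2^132 ≡ 31 (mod 149).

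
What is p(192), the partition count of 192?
1987276856363

p(n) counts ways to write n as a sum of positive integers (order ignored).
Euler's pentagonal recurrence: p(k) = p(k-1) + p(k-2) - p(k-5) - p(k-7) + p(k-12) + p(k-15) - ... (offsets j(3j∓1)/2, signs ++--, p(0)=1, p(<0)=0).
DP table for k = 0..191: p(0)=1, p(1)=1, p(2)=2, p(3)=3, p(4)=5, p(5)=7, p(6)=11, p(7)=15, p(8)=22, p(9)=30, p(10)=42, p(11)=56, p(12)=77, p(13)=101, p(14)=135, p(15)=176, p(16)=231, p(17)=297, p(18)=385, p(19)=490, p(20)=627, p(21)=792, p(22)=1002, p(23)=1255, p(24)=1575, p(25)=1958, p(26)=2436, p(27)=3010, p(28)=3718, p(29)=4565, p(30)=5604, p(31)=6842, p(32)=8349, p(33)=10143, p(34)=12310, p(35)=14883, p(36)=17977, p(37)=21637, p(38)=26015, p(39)=31185, p(40)=37338, p(41)=44583, p(42)=53174, p(43)=63261, p(44)=75175, p(45)=89134, p(46)=105558, p(47)=124754, p(48)=147273, p(49)=173525, p(50)=204226, p(51)=239943, p(52)=281589, p(53)=329931, p(54)=386155, p(55)=451276, p(56)=526823, p(57)=614154, p(58)=715220, p(59)=831820, p(60)=966467, p(61)=1121505, p(62)=1300156, p(63)=1505499, p(64)=1741630, p(65)=2012558, p(66)=2323520, p(67)=2679689, p(68)=3087735, p(69)=3554345, p(70)=4087968, p(71)=4697205, p(72)=5392783, p(73)=6185689, p(74)=7089500, p(75)=8118264, p(76)=9289091, p(77)=10619863, p(78)=12132164, p(79)=13848650, p(80)=15796476, p(81)=18004327, p(82)=20506255, p(83)=23338469, p(84)=26543660, p(85)=30167357, p(86)=34262962, p(87)=38887673, p(88)=44108109, p(89)=49995925, p(90)=56634173, p(91)=64112359, p(92)=72533807, p(93)=82010177, p(94)=92669720, p(95)=104651419, p(96)=118114304, p(97)=133230930, p(98)=150198136, p(99)=169229875, p(100)=190569292, p(101)=214481126, p(102)=241265379, p(103)=271248950, p(104)=304801365, p(105)=342325709, p(106)=384276336, p(107)=431149389, p(108)=483502844, p(109)=541946240, p(110)=607163746, p(111)=679903203, p(112)=761002156, p(113)=851376628, p(114)=952050665, p(115)=1064144451, p(116)=1188908248, p(117)=1327710076, p(118)=1482074143, p(119)=1653668665, p(120)=1844349560, p(121)=2056148051, p(122)=2291320912, p(123)=2552338241, p(124)=2841940500, p(125)=3163127352, p(126)=3519222692, p(127)=3913864295, p(128)=4351078600, p(129)=4835271870, p(130)=5371315400, p(131)=5964539504, p(132)=6620830889, p(133)=7346629512, p(134)=8149040695, p(135)=9035836076, p(136)=10015581680, p(137)=11097645016, p(138)=12292341831, p(139)=13610949895, p(140)=15065878135, p(141)=16670689208, p(142)=18440293320, p(143)=20390982757, p(144)=22540654445, p(145)=24908858009, p(146)=27517052599, p(147)=30388671978, p(148)=33549419497, p(149)=37027355200, p(150)=40853235313, p(151)=45060624582, p(152)=49686288421, p(153)=54770336324, p(154)=60356673280, p(155)=66493182097, p(156)=73232243759, p(157)=80630964769, p(158)=88751778802, p(159)=97662728555, p(160)=107438159466, p(161)=118159068427, p(162)=129913904637, p(163)=142798995930, p(164)=156919475295, p(165)=172389800255, p(166)=189334822579, p(167)=207890420102, p(168)=228204732751, p(169)=250438925115, p(170)=274768617130, p(171)=301384802048, p(172)=330495499613, p(173)=362326859895, p(174)=397125074750, p(175)=435157697830, p(176)=476715857290, p(177)=522115831195, p(178)=571701605655, p(179)=625846753120, p(180)=684957390936, p(181)=749474411781, p(182)=819876908323, p(183)=896684817527, p(184)=980462880430, p(185)=1071823774337, p(186)=1171432692373, p(187)=1280011042268, p(188)=1398341745571, p(189)=1527273599625, p(190)=1667727404093, p(191)=1820701100652.
Final step: p(192) = p(191) + p(190) - p(187) - p(185) + p(180) + p(177) - p(170) - p(166) + p(157) + p(152) - p(141) - p(135) + p(122) + p(115) - p(100) - p(92) + p(75) + p(66) - p(47) - p(37) + p(16) + p(5)
= 1820701100652 + 1667727404093 - 1280011042268 - 1071823774337 + 684957390936 + 522115831195 - 274768617130 - 189334822579 + 80630964769 + 49686288421 - 16670689208 - 9035836076 + 2291320912 + 1064144451 - 190569292 - 72533807 + 8118264 + 2323520 - 124754 - 21637 + 231 + 7
= 1987276856363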